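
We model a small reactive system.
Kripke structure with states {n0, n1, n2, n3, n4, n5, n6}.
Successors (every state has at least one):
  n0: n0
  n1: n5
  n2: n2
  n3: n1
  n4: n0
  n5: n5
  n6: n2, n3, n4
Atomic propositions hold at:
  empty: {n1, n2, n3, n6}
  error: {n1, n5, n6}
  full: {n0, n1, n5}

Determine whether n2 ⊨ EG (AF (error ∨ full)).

Sat(error ∨ full) = {n0, n1, n5, n6}
AF (error ∨ full): least fixpoint, start Z0 = {n0, n1, n5, n6}, add states with every successor in Z. Z1 = {n0, n1, n3, n4, n5, n6}; fixed.
Sat(AF (error ∨ full)) = {n0, n1, n3, n4, n5, n6}
EG (AF (error ∨ full)): greatest fixpoint, start Z0 = {n0, n1, n3, n4, n5, n6}, keep only states in Sat with some successor in Z. Already a fixed point.
Sat(EG (AF (error ∨ full))) = {n0, n1, n3, n4, n5, n6}
n2 ∉ Sat(EG (AF (error ∨ full))) = {n0, n1, n3, n4, n5, n6}, so the formula does not hold at n2.

No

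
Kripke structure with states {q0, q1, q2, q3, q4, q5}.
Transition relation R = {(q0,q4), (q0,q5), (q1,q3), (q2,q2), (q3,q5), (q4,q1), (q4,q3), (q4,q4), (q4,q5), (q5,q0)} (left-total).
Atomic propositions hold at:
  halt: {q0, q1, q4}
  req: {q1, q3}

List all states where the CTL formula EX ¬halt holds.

Sat(¬halt) = {q2, q3, q5}
Sat(EX ¬halt) = {s : some successor in {q2, q3, q5}} = {q0, q1, q2, q3, q4}

{q0, q1, q2, q3, q4}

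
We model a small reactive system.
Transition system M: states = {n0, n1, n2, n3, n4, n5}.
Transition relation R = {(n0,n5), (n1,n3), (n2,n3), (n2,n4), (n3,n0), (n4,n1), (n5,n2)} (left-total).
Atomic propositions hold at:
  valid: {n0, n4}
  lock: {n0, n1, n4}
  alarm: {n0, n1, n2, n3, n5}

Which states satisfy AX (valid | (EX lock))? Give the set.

{n1, n2, n3, n5}

Sat(EX lock) = {s : some successor in {n0, n1, n4}} = {n2, n3, n4}
Sat(valid | (EX lock)) = {n0, n2, n3, n4}
Sat(AX (valid | (EX lock))) = {s : every successor in {n0, n2, n3, n4}} = {n1, n2, n3, n5}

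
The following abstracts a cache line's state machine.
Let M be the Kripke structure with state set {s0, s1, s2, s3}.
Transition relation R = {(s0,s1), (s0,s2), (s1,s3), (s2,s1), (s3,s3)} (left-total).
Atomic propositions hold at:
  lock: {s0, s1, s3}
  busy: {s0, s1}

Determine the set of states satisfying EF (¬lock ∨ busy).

Sat(¬lock) = {s2}
Sat(¬lock ∨ busy) = {s0, s1, s2}
EF (¬lock ∨ busy): least fixpoint, start Z0 = {s0, s1, s2}, add states with some successor in Z. Already a fixed point.
Sat(EF (¬lock ∨ busy)) = {s0, s1, s2}

{s0, s1, s2}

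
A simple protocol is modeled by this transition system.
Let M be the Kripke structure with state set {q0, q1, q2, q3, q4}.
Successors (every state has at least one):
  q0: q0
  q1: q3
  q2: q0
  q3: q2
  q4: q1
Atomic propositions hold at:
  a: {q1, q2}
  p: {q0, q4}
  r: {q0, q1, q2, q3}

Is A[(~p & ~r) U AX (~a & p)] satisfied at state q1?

Sat(~p) = {q1, q2, q3}
Sat(~r) = {q4}
Sat(~p & ~r) = ∅
Sat(~a) = {q0, q3, q4}
Sat(~a & p) = {q0, q4}
Sat(AX (~a & p)) = {s : every successor in {q0, q4}} = {q0, q2}
A[(~p & ~r) U AX (~a & p)]: least fixpoint, start Z0 = Sat(AX (~a & p)) = {q0, q2}, add states in Sat(~p & ~r) with every successor in Z. Already a fixed point.
Sat(A[(~p & ~r) U AX (~a & p)]) = {q0, q2}
q1 ∉ Sat(A[(~p & ~r) U AX (~a & p)]) = {q0, q2}, so the formula does not hold at q1.

No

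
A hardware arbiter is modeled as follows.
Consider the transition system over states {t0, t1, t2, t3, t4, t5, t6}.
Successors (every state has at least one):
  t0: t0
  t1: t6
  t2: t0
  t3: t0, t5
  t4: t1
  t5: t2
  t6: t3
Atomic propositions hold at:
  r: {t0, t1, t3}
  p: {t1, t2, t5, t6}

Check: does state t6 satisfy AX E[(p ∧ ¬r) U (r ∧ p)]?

Sat(¬r) = {t2, t4, t5, t6}
Sat(p ∧ ¬r) = {t2, t5, t6}
Sat(r ∧ p) = {t1}
E[(p ∧ ¬r) U (r ∧ p)]: least fixpoint, start Z0 = Sat((r ∧ p)) = {t1}, add states in Sat(p ∧ ¬r) with some successor in Z. Already a fixed point.
Sat(E[(p ∧ ¬r) U (r ∧ p)]) = {t1}
Sat(AX E[(p ∧ ¬r) U (r ∧ p)]) = {s : every successor in {t1}} = {t4}
t6 ∉ Sat(AX E[(p ∧ ¬r) U (r ∧ p)]) = {t4}, so the formula does not hold at t6.

No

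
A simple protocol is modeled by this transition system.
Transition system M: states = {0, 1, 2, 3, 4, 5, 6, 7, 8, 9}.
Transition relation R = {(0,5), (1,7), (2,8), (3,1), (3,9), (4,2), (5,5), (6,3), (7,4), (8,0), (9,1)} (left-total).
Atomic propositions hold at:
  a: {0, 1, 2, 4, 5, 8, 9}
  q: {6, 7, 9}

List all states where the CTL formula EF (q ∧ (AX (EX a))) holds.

Sat(EX a) = {s : some successor in {0, 1, 2, 4, 5, 8, 9}} = {0, 2, 3, 4, 5, 7, 8, 9}
Sat(AX (EX a)) = {s : every successor in {0, 2, 3, 4, 5, 7, 8, 9}} = {0, 1, 2, 4, 5, 6, 7, 8}
Sat(q ∧ (AX (EX a))) = {6, 7}
EF (q ∧ (AX (EX a))): least fixpoint, start Z0 = {6, 7}, add states with some successor in Z. Z1 = {1, 6, 7}; Z2 = {1, 3, 6, 7, 9}; fixed.
Sat(EF (q ∧ (AX (EX a)))) = {1, 3, 6, 7, 9}

{1, 3, 6, 7, 9}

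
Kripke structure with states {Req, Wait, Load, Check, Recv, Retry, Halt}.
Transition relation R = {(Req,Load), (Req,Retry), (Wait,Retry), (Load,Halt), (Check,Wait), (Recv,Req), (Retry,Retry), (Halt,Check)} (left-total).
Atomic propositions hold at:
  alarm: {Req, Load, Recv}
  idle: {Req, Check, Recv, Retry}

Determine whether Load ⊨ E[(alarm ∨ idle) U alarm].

Sat(alarm ∨ idle) = {Req, Load, Check, Recv, Retry}
E[(alarm ∨ idle) U alarm]: least fixpoint, start Z0 = Sat(alarm) = {Req, Load, Recv}, add states in Sat(alarm ∨ idle) with some successor in Z. Already a fixed point.
Sat(E[(alarm ∨ idle) U alarm]) = {Req, Load, Recv}
Load ∈ Sat(E[(alarm ∨ idle) U alarm]) = {Req, Load, Recv}, so the formula holds at Load.

Yes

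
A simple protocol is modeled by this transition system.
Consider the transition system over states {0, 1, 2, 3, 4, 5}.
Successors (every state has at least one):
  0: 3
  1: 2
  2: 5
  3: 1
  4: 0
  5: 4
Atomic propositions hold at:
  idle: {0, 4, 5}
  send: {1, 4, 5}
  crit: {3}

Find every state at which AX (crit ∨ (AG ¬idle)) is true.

{0}

Sat(¬idle) = {1, 2, 3}
AG ¬idle: greatest fixpoint, start Z0 = {1, 2, 3}, keep only states in Sat with every successor in Z. Z1 = {1, 3}; Z2 = {3}; Z3 = ∅; fixed.
Sat(AG ¬idle) = ∅
Sat(crit ∨ (AG ¬idle)) = {3}
Sat(AX (crit ∨ (AG ¬idle))) = {s : every successor in {3}} = {0}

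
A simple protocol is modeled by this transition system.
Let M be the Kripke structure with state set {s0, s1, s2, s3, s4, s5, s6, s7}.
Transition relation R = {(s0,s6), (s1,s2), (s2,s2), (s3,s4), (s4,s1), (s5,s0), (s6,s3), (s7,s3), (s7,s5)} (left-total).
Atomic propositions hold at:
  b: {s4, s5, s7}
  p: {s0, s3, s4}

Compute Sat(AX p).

Sat(AX p) = {s : every successor in {s0, s3, s4}} = {s3, s5, s6}

{s3, s5, s6}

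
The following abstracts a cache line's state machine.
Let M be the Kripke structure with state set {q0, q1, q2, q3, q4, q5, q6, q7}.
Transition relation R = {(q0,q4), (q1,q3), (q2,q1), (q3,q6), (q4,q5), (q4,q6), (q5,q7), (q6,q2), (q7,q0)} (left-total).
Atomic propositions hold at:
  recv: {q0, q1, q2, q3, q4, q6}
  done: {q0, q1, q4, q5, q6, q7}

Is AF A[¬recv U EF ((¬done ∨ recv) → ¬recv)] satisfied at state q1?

No

Sat(¬recv) = {q5, q7}
Sat(¬done) = {q2, q3}
Sat(¬done ∨ recv) = {q0, q1, q2, q3, q4, q6}
Sat((¬done ∨ recv) → ¬recv) = {q5, q7}
EF ((¬done ∨ recv) → ¬recv): least fixpoint, start Z0 = {q5, q7}, add states with some successor in Z. Z1 = {q4, q5, q7}; Z2 = {q0, q4, q5, q7}; fixed.
Sat(EF ((¬done ∨ recv) → ¬recv)) = {q0, q4, q5, q7}
A[¬recv U EF ((¬done ∨ recv) → ¬recv)]: least fixpoint, start Z0 = Sat(EF ((¬done ∨ recv) → ¬recv)) = {q0, q4, q5, q7}, add states in Sat(¬recv) with every successor in Z. Already a fixed point.
Sat(A[¬recv U EF ((¬done ∨ recv) → ¬recv)]) = {q0, q4, q5, q7}
AF A[¬recv U EF ((¬done ∨ recv) → ¬recv)]: least fixpoint, start Z0 = {q0, q4, q5, q7}, add states with every successor in Z. Already a fixed point.
Sat(AF A[¬recv U EF ((¬done ∨ recv) → ¬recv)]) = {q0, q4, q5, q7}
q1 ∉ Sat(AF A[¬recv U EF ((¬done ∨ recv) → ¬recv)]) = {q0, q4, q5, q7}, so the formula does not hold at q1.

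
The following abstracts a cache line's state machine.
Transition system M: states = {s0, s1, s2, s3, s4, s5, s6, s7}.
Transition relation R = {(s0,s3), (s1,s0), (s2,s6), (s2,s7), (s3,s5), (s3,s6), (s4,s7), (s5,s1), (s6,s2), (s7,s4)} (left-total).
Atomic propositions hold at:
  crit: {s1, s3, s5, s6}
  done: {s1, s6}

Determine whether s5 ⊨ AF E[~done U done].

Yes

Sat(~done) = {s0, s2, s3, s4, s5, s7}
E[~done U done]: least fixpoint, start Z0 = Sat(done) = {s1, s6}, add states in Sat(~done) with some successor in Z. Z1 = {s1, s2, s3, s5, s6}; Z2 = {s0, s1, s2, s3, s5, s6}; fixed.
Sat(E[~done U done]) = {s0, s1, s2, s3, s5, s6}
AF E[~done U done]: least fixpoint, start Z0 = {s0, s1, s2, s3, s5, s6}, add states with every successor in Z. Already a fixed point.
Sat(AF E[~done U done]) = {s0, s1, s2, s3, s5, s6}
s5 ∈ Sat(AF E[~done U done]) = {s0, s1, s2, s3, s5, s6}, so the formula holds at s5.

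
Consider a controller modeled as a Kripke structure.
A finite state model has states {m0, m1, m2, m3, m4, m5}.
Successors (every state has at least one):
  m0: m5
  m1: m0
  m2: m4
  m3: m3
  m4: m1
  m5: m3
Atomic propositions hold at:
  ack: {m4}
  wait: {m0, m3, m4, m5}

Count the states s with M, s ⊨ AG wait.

3

AG wait: greatest fixpoint, start Z0 = {m0, m3, m4, m5}, keep only states in Sat with every successor in Z. Z1 = {m0, m3, m5}; fixed.
Sat(AG wait) = {m0, m3, m5}
|Sat(AG wait)| = |{m0, m3, m5}| = 3.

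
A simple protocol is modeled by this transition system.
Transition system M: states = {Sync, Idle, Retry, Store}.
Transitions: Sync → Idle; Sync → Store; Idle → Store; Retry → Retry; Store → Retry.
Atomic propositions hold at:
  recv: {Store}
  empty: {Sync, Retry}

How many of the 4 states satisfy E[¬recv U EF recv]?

3

Sat(¬recv) = {Sync, Idle, Retry}
EF recv: least fixpoint, start Z0 = {Store}, add states with some successor in Z. Z1 = {Sync, Idle, Store}; fixed.
Sat(EF recv) = {Sync, Idle, Store}
E[¬recv U EF recv]: least fixpoint, start Z0 = Sat(EF recv) = {Sync, Idle, Store}, add states in Sat(¬recv) with some successor in Z. Already a fixed point.
Sat(E[¬recv U EF recv]) = {Sync, Idle, Store}
|Sat(E[¬recv U EF recv])| = |{Sync, Idle, Store}| = 3.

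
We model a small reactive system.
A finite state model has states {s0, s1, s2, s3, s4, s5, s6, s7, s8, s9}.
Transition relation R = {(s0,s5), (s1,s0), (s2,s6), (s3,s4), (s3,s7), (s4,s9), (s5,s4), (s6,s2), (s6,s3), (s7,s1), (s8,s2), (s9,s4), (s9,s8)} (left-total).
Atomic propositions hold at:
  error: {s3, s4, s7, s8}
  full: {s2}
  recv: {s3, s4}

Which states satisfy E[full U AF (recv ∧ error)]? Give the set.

{s0, s1, s3, s4, s5, s7}

Sat(recv ∧ error) = {s3, s4}
AF (recv ∧ error): least fixpoint, start Z0 = {s3, s4}, add states with every successor in Z. Z1 = {s3, s4, s5}; Z2 = {s0, s3, s4, s5}; Z3 = {s0, s1, s3, s4, s5}; Z4 = {s0, s1, s3, s4, s5, s7}; fixed.
Sat(AF (recv ∧ error)) = {s0, s1, s3, s4, s5, s7}
E[full U AF (recv ∧ error)]: least fixpoint, start Z0 = Sat(AF (recv ∧ error)) = {s0, s1, s3, s4, s5, s7}, add states in Sat(full) with some successor in Z. Already a fixed point.
Sat(E[full U AF (recv ∧ error)]) = {s0, s1, s3, s4, s5, s7}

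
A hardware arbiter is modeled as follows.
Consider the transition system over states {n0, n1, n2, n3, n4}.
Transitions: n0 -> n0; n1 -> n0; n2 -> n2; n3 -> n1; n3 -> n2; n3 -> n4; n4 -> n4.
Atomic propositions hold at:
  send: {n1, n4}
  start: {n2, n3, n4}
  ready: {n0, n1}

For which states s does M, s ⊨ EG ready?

EG ready: greatest fixpoint, start Z0 = {n0, n1}, keep only states in Sat with some successor in Z. Already a fixed point.
Sat(EG ready) = {n0, n1}

{n0, n1}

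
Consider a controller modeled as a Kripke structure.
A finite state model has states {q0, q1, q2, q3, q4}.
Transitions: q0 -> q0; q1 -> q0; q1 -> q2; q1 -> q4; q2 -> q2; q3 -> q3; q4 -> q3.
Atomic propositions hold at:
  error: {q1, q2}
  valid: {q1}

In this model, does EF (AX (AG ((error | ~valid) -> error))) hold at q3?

No

Sat(~valid) = {q0, q2, q3, q4}
Sat(error | ~valid) = {q0, q1, q2, q3, q4}
Sat((error | ~valid) -> error) = {q1, q2}
AG ((error | ~valid) -> error): greatest fixpoint, start Z0 = {q1, q2}, keep only states in Sat with every successor in Z. Z1 = {q2}; fixed.
Sat(AG ((error | ~valid) -> error)) = {q2}
Sat(AX (AG ((error | ~valid) -> error))) = {s : every successor in {q2}} = {q2}
EF (AX (AG ((error | ~valid) -> error))): least fixpoint, start Z0 = {q2}, add states with some successor in Z. Z1 = {q1, q2}; fixed.
Sat(EF (AX (AG ((error | ~valid) -> error)))) = {q1, q2}
q3 ∉ Sat(EF (AX (AG ((error | ~valid) -> error)))) = {q1, q2}, so the formula does not hold at q3.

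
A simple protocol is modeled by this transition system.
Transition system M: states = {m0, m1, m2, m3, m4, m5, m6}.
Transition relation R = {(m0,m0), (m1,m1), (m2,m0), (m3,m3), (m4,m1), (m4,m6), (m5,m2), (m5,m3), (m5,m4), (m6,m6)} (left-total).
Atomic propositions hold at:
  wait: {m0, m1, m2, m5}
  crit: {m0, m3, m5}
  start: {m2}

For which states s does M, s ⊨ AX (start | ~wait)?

Sat(~wait) = {m3, m4, m6}
Sat(start | ~wait) = {m2, m3, m4, m6}
Sat(AX (start | ~wait)) = {s : every successor in {m2, m3, m4, m6}} = {m3, m5, m6}

{m3, m5, m6}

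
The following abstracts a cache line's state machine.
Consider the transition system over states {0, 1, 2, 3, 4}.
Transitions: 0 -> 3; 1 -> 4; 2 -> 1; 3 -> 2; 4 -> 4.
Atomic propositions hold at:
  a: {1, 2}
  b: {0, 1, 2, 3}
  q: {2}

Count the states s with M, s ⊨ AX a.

2

Sat(AX a) = {s : every successor in {1, 2}} = {2, 3}
|Sat(AX a)| = |{2, 3}| = 2.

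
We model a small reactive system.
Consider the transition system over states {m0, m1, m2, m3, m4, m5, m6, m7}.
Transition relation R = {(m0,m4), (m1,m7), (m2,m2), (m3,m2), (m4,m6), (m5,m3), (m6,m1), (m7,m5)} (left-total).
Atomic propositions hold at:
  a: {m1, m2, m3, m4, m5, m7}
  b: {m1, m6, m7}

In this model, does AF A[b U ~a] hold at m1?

No

Sat(~a) = {m0, m6}
A[b U ~a]: least fixpoint, start Z0 = Sat(~a) = {m0, m6}, add states in Sat(b) with every successor in Z. Already a fixed point.
Sat(A[b U ~a]) = {m0, m6}
AF A[b U ~a]: least fixpoint, start Z0 = {m0, m6}, add states with every successor in Z. Z1 = {m0, m4, m6}; fixed.
Sat(AF A[b U ~a]) = {m0, m4, m6}
m1 ∉ Sat(AF A[b U ~a]) = {m0, m4, m6}, so the formula does not hold at m1.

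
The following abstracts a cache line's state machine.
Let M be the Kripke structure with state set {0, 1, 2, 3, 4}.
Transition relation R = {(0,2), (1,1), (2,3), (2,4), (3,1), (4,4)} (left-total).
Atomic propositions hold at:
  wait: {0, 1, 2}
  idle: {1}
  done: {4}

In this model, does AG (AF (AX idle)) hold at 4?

Sat(AX idle) = {s : every successor in {1}} = {1, 3}
AF (AX idle): least fixpoint, start Z0 = {1, 3}, add states with every successor in Z. Already a fixed point.
Sat(AF (AX idle)) = {1, 3}
AG (AF (AX idle)): greatest fixpoint, start Z0 = {1, 3}, keep only states in Sat with every successor in Z. Already a fixed point.
Sat(AG (AF (AX idle))) = {1, 3}
4 ∉ Sat(AG (AF (AX idle))) = {1, 3}, so the formula does not hold at 4.

No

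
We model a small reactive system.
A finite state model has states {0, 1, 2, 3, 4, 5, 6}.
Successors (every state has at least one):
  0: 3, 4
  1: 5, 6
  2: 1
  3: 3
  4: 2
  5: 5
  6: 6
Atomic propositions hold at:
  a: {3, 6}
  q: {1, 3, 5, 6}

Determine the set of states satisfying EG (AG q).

AG q: greatest fixpoint, start Z0 = {1, 3, 5, 6}, keep only states in Sat with every successor in Z. Already a fixed point.
Sat(AG q) = {1, 3, 5, 6}
EG (AG q): greatest fixpoint, start Z0 = {1, 3, 5, 6}, keep only states in Sat with some successor in Z. Already a fixed point.
Sat(EG (AG q)) = {1, 3, 5, 6}

{1, 3, 5, 6}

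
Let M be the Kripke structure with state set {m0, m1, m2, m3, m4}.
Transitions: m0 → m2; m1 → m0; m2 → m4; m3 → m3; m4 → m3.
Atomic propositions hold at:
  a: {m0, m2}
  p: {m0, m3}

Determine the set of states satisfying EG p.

EG p: greatest fixpoint, start Z0 = {m0, m3}, keep only states in Sat with some successor in Z. Z1 = {m3}; fixed.
Sat(EG p) = {m3}

{m3}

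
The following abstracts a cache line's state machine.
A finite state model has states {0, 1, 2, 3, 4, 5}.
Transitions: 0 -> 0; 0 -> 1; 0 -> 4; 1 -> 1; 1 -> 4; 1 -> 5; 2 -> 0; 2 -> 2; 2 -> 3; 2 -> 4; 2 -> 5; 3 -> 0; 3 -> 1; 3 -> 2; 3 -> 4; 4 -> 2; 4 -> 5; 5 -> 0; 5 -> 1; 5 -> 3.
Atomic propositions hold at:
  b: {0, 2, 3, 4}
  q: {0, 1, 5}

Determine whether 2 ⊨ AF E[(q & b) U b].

Sat(q & b) = {0}
E[(q & b) U b]: least fixpoint, start Z0 = Sat(b) = {0, 2, 3, 4}, add states in Sat(q & b) with some successor in Z. Already a fixed point.
Sat(E[(q & b) U b]) = {0, 2, 3, 4}
AF E[(q & b) U b]: least fixpoint, start Z0 = {0, 2, 3, 4}, add states with every successor in Z. Already a fixed point.
Sat(AF E[(q & b) U b]) = {0, 2, 3, 4}
2 ∈ Sat(AF E[(q & b) U b]) = {0, 2, 3, 4}, so the formula holds at 2.

Yes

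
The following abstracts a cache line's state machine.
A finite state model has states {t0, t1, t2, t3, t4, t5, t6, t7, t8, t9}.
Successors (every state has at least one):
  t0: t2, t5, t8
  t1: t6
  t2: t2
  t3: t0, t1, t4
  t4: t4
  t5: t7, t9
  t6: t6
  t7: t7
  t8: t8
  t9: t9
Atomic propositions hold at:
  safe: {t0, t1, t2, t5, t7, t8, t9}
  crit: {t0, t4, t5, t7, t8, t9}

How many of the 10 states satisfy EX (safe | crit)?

Sat(safe | crit) = {t0, t1, t2, t4, t5, t7, t8, t9}
Sat(EX (safe | crit)) = {s : some successor in {t0, t1, t2, t4, t5, t7, t8, t9}} = {t0, t2, t3, t4, t5, t7, t8, t9}
|Sat(EX (safe | crit))| = |{t0, t2, t3, t4, t5, t7, t8, t9}| = 8.

8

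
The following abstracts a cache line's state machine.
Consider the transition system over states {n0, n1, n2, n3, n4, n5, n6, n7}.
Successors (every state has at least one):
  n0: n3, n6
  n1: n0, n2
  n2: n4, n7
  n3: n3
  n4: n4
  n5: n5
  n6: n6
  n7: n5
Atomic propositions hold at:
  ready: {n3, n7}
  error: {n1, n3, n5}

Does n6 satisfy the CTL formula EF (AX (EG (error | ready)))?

No

Sat(error | ready) = {n1, n3, n5, n7}
EG (error | ready): greatest fixpoint, start Z0 = {n1, n3, n5, n7}, keep only states in Sat with some successor in Z. Z1 = {n3, n5, n7}; fixed.
Sat(EG (error | ready)) = {n3, n5, n7}
Sat(AX (EG (error | ready))) = {s : every successor in {n3, n5, n7}} = {n3, n5, n7}
EF (AX (EG (error | ready))): least fixpoint, start Z0 = {n3, n5, n7}, add states with some successor in Z. Z1 = {n0, n2, n3, n5, n7}; Z2 = {n0, n1, n2, n3, n5, n7}; fixed.
Sat(EF (AX (EG (error | ready)))) = {n0, n1, n2, n3, n5, n7}
n6 ∉ Sat(EF (AX (EG (error | ready)))) = {n0, n1, n2, n3, n5, n7}, so the formula does not hold at n6.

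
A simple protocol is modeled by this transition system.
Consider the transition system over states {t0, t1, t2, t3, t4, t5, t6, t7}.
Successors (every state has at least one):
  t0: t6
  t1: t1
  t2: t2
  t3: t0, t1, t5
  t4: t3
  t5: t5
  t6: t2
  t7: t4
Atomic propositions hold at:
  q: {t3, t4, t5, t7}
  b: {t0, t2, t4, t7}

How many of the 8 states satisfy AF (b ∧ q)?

Sat(b ∧ q) = {t4, t7}
AF (b ∧ q): least fixpoint, start Z0 = {t4, t7}, add states with every successor in Z. Already a fixed point.
Sat(AF (b ∧ q)) = {t4, t7}
|Sat(AF (b ∧ q))| = |{t4, t7}| = 2.

2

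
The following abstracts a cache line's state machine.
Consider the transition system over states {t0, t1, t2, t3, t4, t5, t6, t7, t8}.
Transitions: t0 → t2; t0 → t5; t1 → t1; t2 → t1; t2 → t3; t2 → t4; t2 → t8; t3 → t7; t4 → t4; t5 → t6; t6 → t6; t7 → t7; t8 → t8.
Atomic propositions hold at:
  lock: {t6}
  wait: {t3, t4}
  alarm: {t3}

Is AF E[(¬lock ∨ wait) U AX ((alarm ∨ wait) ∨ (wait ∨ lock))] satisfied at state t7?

No

Sat(¬lock) = {t0, t1, t2, t3, t4, t5, t7, t8}
Sat(¬lock ∨ wait) = {t0, t1, t2, t3, t4, t5, t7, t8}
Sat(alarm ∨ wait) = {t3, t4}
Sat(wait ∨ lock) = {t3, t4, t6}
Sat((alarm ∨ wait) ∨ (wait ∨ lock)) = {t3, t4, t6}
Sat(AX ((alarm ∨ wait) ∨ (wait ∨ lock))) = {s : every successor in {t3, t4, t6}} = {t4, t5, t6}
E[(¬lock ∨ wait) U AX ((alarm ∨ wait) ∨ (wait ∨ lock))]: least fixpoint, start Z0 = Sat(AX ((alarm ∨ wait) ∨ (wait ∨ lock))) = {t4, t5, t6}, add states in Sat(¬lock ∨ wait) with some successor in Z. Z1 = {t0, t2, t4, t5, t6}; fixed.
Sat(E[(¬lock ∨ wait) U AX ((alarm ∨ wait) ∨ (wait ∨ lock))]) = {t0, t2, t4, t5, t6}
AF E[(¬lock ∨ wait) U AX ((alarm ∨ wait) ∨ (wait ∨ lock))]: least fixpoint, start Z0 = {t0, t2, t4, t5, t6}, add states with every successor in Z. Already a fixed point.
Sat(AF E[(¬lock ∨ wait) U AX ((alarm ∨ wait) ∨ (wait ∨ lock))]) = {t0, t2, t4, t5, t6}
t7 ∉ Sat(AF E[(¬lock ∨ wait) U AX ((alarm ∨ wait) ∨ (wait ∨ lock))]) = {t0, t2, t4, t5, t6}, so the formula does not hold at t7.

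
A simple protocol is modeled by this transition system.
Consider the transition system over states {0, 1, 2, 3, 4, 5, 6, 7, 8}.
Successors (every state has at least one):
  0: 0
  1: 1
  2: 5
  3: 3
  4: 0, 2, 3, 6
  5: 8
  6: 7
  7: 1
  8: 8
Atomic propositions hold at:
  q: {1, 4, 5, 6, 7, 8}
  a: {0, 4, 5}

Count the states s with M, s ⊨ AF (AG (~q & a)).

Sat(~q) = {0, 2, 3}
Sat(~q & a) = {0}
AG (~q & a): greatest fixpoint, start Z0 = {0}, keep only states in Sat with every successor in Z. Already a fixed point.
Sat(AG (~q & a)) = {0}
AF (AG (~q & a)): least fixpoint, start Z0 = {0}, add states with every successor in Z. Already a fixed point.
Sat(AF (AG (~q & a))) = {0}
|Sat(AF (AG (~q & a)))| = |{0}| = 1.

1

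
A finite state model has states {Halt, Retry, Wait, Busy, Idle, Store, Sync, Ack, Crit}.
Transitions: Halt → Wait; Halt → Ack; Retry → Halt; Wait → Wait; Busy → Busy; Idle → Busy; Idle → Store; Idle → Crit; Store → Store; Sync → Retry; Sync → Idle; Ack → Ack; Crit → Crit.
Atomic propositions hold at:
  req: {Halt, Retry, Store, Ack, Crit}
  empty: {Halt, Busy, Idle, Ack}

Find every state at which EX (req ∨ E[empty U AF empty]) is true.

{Halt, Retry, Busy, Idle, Store, Sync, Ack, Crit}

AF empty: least fixpoint, start Z0 = {Halt, Busy, Idle, Ack}, add states with every successor in Z. Z1 = {Halt, Retry, Busy, Idle, Ack}; Z2 = {Halt, Retry, Busy, Idle, Sync, Ack}; fixed.
Sat(AF empty) = {Halt, Retry, Busy, Idle, Sync, Ack}
E[empty U AF empty]: least fixpoint, start Z0 = Sat(AF empty) = {Halt, Retry, Busy, Idle, Sync, Ack}, add states in Sat(empty) with some successor in Z. Already a fixed point.
Sat(E[empty U AF empty]) = {Halt, Retry, Busy, Idle, Sync, Ack}
Sat(req ∨ E[empty U AF empty]) = {Halt, Retry, Busy, Idle, Store, Sync, Ack, Crit}
Sat(EX (req ∨ E[empty U AF empty])) = {s : some successor in {Halt, Retry, Busy, Idle, Store, Sync, Ack, Crit}} = {Halt, Retry, Busy, Idle, Store, Sync, Ack, Crit}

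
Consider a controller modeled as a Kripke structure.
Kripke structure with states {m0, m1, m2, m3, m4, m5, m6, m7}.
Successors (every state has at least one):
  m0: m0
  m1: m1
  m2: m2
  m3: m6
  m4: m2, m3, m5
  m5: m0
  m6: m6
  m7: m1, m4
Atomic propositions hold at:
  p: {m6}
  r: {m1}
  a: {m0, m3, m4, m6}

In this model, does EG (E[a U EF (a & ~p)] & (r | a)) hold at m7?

No

Sat(~p) = {m0, m1, m2, m3, m4, m5, m7}
Sat(a & ~p) = {m0, m3, m4}
EF (a & ~p): least fixpoint, start Z0 = {m0, m3, m4}, add states with some successor in Z. Z1 = {m0, m3, m4, m5, m7}; fixed.
Sat(EF (a & ~p)) = {m0, m3, m4, m5, m7}
E[a U EF (a & ~p)]: least fixpoint, start Z0 = Sat(EF (a & ~p)) = {m0, m3, m4, m5, m7}, add states in Sat(a) with some successor in Z. Already a fixed point.
Sat(E[a U EF (a & ~p)]) = {m0, m3, m4, m5, m7}
Sat(r | a) = {m0, m1, m3, m4, m6}
Sat(E[a U EF (a & ~p)] & (r | a)) = {m0, m3, m4}
EG (E[a U EF (a & ~p)] & (r | a)): greatest fixpoint, start Z0 = {m0, m3, m4}, keep only states in Sat with some successor in Z. Z1 = {m0, m4}; Z2 = {m0}; fixed.
Sat(EG (E[a U EF (a & ~p)] & (r | a))) = {m0}
m7 ∉ Sat(EG (E[a U EF (a & ~p)] & (r | a))) = {m0}, so the formula does not hold at m7.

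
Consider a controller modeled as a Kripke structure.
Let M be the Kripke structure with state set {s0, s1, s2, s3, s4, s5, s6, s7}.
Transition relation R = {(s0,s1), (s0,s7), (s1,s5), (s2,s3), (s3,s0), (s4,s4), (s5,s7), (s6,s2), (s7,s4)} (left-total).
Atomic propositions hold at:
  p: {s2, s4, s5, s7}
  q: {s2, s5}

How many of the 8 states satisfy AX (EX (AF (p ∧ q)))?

Sat(p ∧ q) = {s2, s5}
AF (p ∧ q): least fixpoint, start Z0 = {s2, s5}, add states with every successor in Z. Z1 = {s1, s2, s5, s6}; fixed.
Sat(AF (p ∧ q)) = {s1, s2, s5, s6}
Sat(EX (AF (p ∧ q))) = {s : some successor in {s1, s2, s5, s6}} = {s0, s1, s6}
Sat(AX (EX (AF (p ∧ q)))) = {s : every successor in {s0, s1, s6}} = {s3}
|Sat(AX (EX (AF (p ∧ q))))| = |{s3}| = 1.

1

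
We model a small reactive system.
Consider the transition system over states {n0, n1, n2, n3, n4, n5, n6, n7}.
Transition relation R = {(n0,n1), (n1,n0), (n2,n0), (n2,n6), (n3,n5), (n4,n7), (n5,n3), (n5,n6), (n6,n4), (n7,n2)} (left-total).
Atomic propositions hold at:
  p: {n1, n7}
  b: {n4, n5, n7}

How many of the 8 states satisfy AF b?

5

AF b: least fixpoint, start Z0 = {n4, n5, n7}, add states with every successor in Z. Z1 = {n3, n4, n5, n6, n7}; fixed.
Sat(AF b) = {n3, n4, n5, n6, n7}
|Sat(AF b)| = |{n3, n4, n5, n6, n7}| = 5.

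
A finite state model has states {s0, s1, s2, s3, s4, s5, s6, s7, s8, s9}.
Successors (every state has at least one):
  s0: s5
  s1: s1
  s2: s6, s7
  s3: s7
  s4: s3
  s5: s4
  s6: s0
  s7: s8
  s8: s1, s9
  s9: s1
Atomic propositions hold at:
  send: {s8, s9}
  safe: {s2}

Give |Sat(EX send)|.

Sat(EX send) = {s : some successor in {s8, s9}} = {s7, s8}
|Sat(EX send)| = |{s7, s8}| = 2.

2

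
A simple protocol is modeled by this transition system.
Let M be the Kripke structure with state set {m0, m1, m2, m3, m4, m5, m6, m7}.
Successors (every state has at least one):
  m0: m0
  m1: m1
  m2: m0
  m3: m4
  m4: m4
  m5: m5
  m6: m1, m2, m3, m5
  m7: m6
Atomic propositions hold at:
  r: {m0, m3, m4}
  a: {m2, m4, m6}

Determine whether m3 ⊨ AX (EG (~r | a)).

Yes

Sat(~r) = {m1, m2, m5, m6, m7}
Sat(~r | a) = {m1, m2, m4, m5, m6, m7}
EG (~r | a): greatest fixpoint, start Z0 = {m1, m2, m4, m5, m6, m7}, keep only states in Sat with some successor in Z. Z1 = {m1, m4, m5, m6, m7}; fixed.
Sat(EG (~r | a)) = {m1, m4, m5, m6, m7}
Sat(AX (EG (~r | a))) = {s : every successor in {m1, m4, m5, m6, m7}} = {m1, m3, m4, m5, m7}
m3 ∈ Sat(AX (EG (~r | a))) = {m1, m3, m4, m5, m7}, so the formula holds at m3.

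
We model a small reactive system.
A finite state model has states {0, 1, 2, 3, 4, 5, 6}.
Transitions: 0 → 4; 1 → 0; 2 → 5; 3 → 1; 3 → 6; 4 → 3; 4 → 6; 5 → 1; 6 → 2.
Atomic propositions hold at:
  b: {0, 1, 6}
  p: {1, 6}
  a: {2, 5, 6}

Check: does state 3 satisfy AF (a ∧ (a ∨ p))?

Sat(a ∨ p) = {1, 2, 5, 6}
Sat(a ∧ (a ∨ p)) = {2, 5, 6}
AF (a ∧ (a ∨ p)): least fixpoint, start Z0 = {2, 5, 6}, add states with every successor in Z. Already a fixed point.
Sat(AF (a ∧ (a ∨ p))) = {2, 5, 6}
3 ∉ Sat(AF (a ∧ (a ∨ p))) = {2, 5, 6}, so the formula does not hold at 3.

No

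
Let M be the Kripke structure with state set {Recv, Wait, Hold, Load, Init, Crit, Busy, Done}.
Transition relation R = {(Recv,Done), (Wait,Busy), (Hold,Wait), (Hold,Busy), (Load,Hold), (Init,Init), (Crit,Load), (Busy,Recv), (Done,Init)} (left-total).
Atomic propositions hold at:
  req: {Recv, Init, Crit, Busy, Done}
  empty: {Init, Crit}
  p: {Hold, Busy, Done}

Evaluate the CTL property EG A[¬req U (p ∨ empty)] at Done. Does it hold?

Sat(¬req) = {Wait, Hold, Load}
Sat(p ∨ empty) = {Hold, Init, Crit, Busy, Done}
A[¬req U (p ∨ empty)]: least fixpoint, start Z0 = Sat((p ∨ empty)) = {Hold, Init, Crit, Busy, Done}, add states in Sat(¬req) with every successor in Z. Z1 = {Wait, Hold, Load, Init, Crit, Busy, Done}; fixed.
Sat(A[¬req U (p ∨ empty)]) = {Wait, Hold, Load, Init, Crit, Busy, Done}
EG A[¬req U (p ∨ empty)]: greatest fixpoint, start Z0 = {Wait, Hold, Load, Init, Crit, Busy, Done}, keep only states in Sat with some successor in Z. Z1 = {Wait, Hold, Load, Init, Crit, Done}; Z2 = {Hold, Load, Init, Crit, Done}; Z3 = {Load, Init, Crit, Done}; Z4 = {Init, Crit, Done}; Z5 = {Init, Done}; fixed.
Sat(EG A[¬req U (p ∨ empty)]) = {Init, Done}
Done ∈ Sat(EG A[¬req U (p ∨ empty)]) = {Init, Done}, so the formula holds at Done.

Yes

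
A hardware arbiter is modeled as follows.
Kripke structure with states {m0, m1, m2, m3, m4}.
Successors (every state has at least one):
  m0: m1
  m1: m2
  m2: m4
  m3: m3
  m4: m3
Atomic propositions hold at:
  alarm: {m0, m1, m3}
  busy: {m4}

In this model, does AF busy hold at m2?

AF busy: least fixpoint, start Z0 = {m4}, add states with every successor in Z. Z1 = {m2, m4}; Z2 = {m1, m2, m4}; Z3 = {m0, m1, m2, m4}; fixed.
Sat(AF busy) = {m0, m1, m2, m4}
m2 ∈ Sat(AF busy) = {m0, m1, m2, m4}, so the formula holds at m2.

Yes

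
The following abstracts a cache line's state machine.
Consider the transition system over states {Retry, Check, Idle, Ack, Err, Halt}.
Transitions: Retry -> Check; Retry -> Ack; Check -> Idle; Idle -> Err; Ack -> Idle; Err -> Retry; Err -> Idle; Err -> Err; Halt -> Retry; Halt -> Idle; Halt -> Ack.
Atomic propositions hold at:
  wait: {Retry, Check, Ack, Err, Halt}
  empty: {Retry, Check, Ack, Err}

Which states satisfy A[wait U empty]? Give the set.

{Retry, Check, Ack, Err}

A[wait U empty]: least fixpoint, start Z0 = Sat(empty) = {Retry, Check, Ack, Err}, add states in Sat(wait) with every successor in Z. Already a fixed point.
Sat(A[wait U empty]) = {Retry, Check, Ack, Err}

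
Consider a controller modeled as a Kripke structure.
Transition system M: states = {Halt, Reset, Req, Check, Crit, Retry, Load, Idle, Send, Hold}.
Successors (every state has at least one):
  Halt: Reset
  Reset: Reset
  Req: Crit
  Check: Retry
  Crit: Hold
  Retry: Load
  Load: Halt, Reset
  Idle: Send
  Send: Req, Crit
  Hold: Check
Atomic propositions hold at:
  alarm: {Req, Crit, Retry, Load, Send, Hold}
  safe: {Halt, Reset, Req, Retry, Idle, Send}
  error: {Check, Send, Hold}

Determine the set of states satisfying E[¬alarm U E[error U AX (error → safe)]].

Sat(¬alarm) = {Halt, Reset, Check, Idle}
Sat(error → safe) = {Halt, Reset, Req, Crit, Retry, Load, Idle, Send}
Sat(AX (error → safe)) = {s : every successor in {Halt, Reset, Req, Crit, Retry, Load, Idle, Send}} = {Halt, Reset, Req, Check, Retry, Load, Idle, Send}
E[error U AX (error → safe)]: least fixpoint, start Z0 = Sat(AX (error → safe)) = {Halt, Reset, Req, Check, Retry, Load, Idle, Send}, add states in Sat(error) with some successor in Z. Z1 = {Halt, Reset, Req, Check, Retry, Load, Idle, Send, Hold}; fixed.
Sat(E[error U AX (error → safe)]) = {Halt, Reset, Req, Check, Retry, Load, Idle, Send, Hold}
E[¬alarm U E[error U AX (error → safe)]]: least fixpoint, start Z0 = Sat(E[error U AX (error → safe)]) = {Halt, Reset, Req, Check, Retry, Load, Idle, Send, Hold}, add states in Sat(¬alarm) with some successor in Z. Already a fixed point.
Sat(E[¬alarm U E[error U AX (error → safe)]]) = {Halt, Reset, Req, Check, Retry, Load, Idle, Send, Hold}

{Halt, Reset, Req, Check, Retry, Load, Idle, Send, Hold}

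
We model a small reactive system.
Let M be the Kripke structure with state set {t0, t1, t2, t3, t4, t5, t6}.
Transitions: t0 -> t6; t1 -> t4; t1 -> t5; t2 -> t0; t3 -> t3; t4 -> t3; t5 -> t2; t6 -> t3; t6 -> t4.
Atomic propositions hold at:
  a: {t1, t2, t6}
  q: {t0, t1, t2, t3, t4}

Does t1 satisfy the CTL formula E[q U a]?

E[q U a]: least fixpoint, start Z0 = Sat(a) = {t1, t2, t6}, add states in Sat(q) with some successor in Z. Z1 = {t0, t1, t2, t6}; fixed.
Sat(E[q U a]) = {t0, t1, t2, t6}
t1 ∈ Sat(E[q U a]) = {t0, t1, t2, t6}, so the formula holds at t1.

Yes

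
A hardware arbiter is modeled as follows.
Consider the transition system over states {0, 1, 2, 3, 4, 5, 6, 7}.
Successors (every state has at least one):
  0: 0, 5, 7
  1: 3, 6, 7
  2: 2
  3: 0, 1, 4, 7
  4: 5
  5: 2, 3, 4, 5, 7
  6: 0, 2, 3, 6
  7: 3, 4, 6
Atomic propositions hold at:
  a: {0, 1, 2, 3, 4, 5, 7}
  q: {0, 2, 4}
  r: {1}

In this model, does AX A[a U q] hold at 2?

A[a U q]: least fixpoint, start Z0 = Sat(q) = {0, 2, 4}, add states in Sat(a) with every successor in Z. Already a fixed point.
Sat(A[a U q]) = {0, 2, 4}
Sat(AX A[a U q]) = {s : every successor in {0, 2, 4}} = {2}
2 ∈ Sat(AX A[a U q]) = {2}, so the formula holds at 2.

Yes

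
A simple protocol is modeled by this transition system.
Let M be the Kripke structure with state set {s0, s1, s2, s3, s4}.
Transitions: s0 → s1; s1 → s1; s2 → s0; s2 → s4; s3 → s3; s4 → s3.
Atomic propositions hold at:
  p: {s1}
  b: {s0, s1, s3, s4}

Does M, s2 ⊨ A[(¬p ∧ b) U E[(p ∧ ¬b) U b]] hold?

Sat(¬p) = {s0, s2, s3, s4}
Sat(¬p ∧ b) = {s0, s3, s4}
Sat(¬b) = {s2}
Sat(p ∧ ¬b) = ∅
E[(p ∧ ¬b) U b]: least fixpoint, start Z0 = Sat(b) = {s0, s1, s3, s4}, add states in Sat(p ∧ ¬b) with some successor in Z. Already a fixed point.
Sat(E[(p ∧ ¬b) U b]) = {s0, s1, s3, s4}
A[(¬p ∧ b) U E[(p ∧ ¬b) U b]]: least fixpoint, start Z0 = Sat(E[(p ∧ ¬b) U b]) = {s0, s1, s3, s4}, add states in Sat(¬p ∧ b) with every successor in Z. Already a fixed point.
Sat(A[(¬p ∧ b) U E[(p ∧ ¬b) U b]]) = {s0, s1, s3, s4}
s2 ∉ Sat(A[(¬p ∧ b) U E[(p ∧ ¬b) U b]]) = {s0, s1, s3, s4}, so the formula does not hold at s2.

No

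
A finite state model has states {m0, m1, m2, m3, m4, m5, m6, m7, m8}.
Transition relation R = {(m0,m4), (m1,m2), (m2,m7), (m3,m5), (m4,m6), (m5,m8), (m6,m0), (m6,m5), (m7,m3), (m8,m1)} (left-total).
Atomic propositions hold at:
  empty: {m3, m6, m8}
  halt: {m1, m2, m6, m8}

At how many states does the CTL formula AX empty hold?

3

Sat(AX empty) = {s : every successor in {m3, m6, m8}} = {m4, m5, m7}
|Sat(AX empty)| = |{m4, m5, m7}| = 3.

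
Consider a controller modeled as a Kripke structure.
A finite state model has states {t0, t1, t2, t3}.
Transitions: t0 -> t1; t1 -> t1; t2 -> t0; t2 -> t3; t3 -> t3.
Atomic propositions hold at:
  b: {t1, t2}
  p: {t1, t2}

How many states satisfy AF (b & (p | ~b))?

Sat(~b) = {t0, t3}
Sat(p | ~b) = {t0, t1, t2, t3}
Sat(b & (p | ~b)) = {t1, t2}
AF (b & (p | ~b)): least fixpoint, start Z0 = {t1, t2}, add states with every successor in Z. Z1 = {t0, t1, t2}; fixed.
Sat(AF (b & (p | ~b))) = {t0, t1, t2}
|Sat(AF (b & (p | ~b)))| = |{t0, t1, t2}| = 3.

3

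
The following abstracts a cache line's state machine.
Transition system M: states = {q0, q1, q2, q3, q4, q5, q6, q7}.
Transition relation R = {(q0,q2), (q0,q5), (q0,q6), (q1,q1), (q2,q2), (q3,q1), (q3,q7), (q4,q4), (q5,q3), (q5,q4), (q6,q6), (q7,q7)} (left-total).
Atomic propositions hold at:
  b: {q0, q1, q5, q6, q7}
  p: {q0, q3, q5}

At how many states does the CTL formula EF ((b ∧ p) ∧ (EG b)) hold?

Sat(b ∧ p) = {q0, q5}
EG b: greatest fixpoint, start Z0 = {q0, q1, q5, q6, q7}, keep only states in Sat with some successor in Z. Z1 = {q0, q1, q6, q7}; fixed.
Sat(EG b) = {q0, q1, q6, q7}
Sat((b ∧ p) ∧ (EG b)) = {q0}
EF ((b ∧ p) ∧ (EG b)): least fixpoint, start Z0 = {q0}, add states with some successor in Z. Already a fixed point.
Sat(EF ((b ∧ p) ∧ (EG b))) = {q0}
|Sat(EF ((b ∧ p) ∧ (EG b)))| = |{q0}| = 1.

1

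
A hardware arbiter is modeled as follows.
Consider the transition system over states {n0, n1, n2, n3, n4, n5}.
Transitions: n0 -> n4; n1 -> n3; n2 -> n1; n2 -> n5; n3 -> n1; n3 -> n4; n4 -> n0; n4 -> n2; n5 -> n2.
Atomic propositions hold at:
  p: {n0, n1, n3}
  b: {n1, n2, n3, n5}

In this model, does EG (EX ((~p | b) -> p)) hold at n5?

Sat(~p) = {n2, n4, n5}
Sat(~p | b) = {n1, n2, n3, n4, n5}
Sat((~p | b) -> p) = {n0, n1, n3}
Sat(EX ((~p | b) -> p)) = {s : some successor in {n0, n1, n3}} = {n1, n2, n3, n4}
EG (EX ((~p | b) -> p)): greatest fixpoint, start Z0 = {n1, n2, n3, n4}, keep only states in Sat with some successor in Z. Already a fixed point.
Sat(EG (EX ((~p | b) -> p))) = {n1, n2, n3, n4}
n5 ∉ Sat(EG (EX ((~p | b) -> p))) = {n1, n2, n3, n4}, so the formula does not hold at n5.

No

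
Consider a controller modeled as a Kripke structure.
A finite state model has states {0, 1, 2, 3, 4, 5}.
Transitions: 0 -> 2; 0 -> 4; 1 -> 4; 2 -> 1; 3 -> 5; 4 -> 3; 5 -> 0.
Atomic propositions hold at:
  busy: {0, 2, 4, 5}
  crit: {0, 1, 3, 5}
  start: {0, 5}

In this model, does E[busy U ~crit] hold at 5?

Sat(~crit) = {2, 4}
E[busy U ~crit]: least fixpoint, start Z0 = Sat(~crit) = {2, 4}, add states in Sat(busy) with some successor in Z. Z1 = {0, 2, 4}; Z2 = {0, 2, 4, 5}; fixed.
Sat(E[busy U ~crit]) = {0, 2, 4, 5}
5 ∈ Sat(E[busy U ~crit]) = {0, 2, 4, 5}, so the formula holds at 5.

Yes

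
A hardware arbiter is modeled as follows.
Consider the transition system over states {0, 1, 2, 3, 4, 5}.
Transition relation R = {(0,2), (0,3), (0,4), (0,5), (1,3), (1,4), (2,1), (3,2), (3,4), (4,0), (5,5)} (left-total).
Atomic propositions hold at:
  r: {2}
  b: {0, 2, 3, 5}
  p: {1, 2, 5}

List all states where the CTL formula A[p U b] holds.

A[p U b]: least fixpoint, start Z0 = Sat(b) = {0, 2, 3, 5}, add states in Sat(p) with every successor in Z. Already a fixed point.
Sat(A[p U b]) = {0, 2, 3, 5}

{0, 2, 3, 5}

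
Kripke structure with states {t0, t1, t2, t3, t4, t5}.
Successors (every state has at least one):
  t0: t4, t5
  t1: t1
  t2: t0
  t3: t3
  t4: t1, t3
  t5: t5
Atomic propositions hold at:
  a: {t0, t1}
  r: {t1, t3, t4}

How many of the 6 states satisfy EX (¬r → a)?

Sat(¬r) = {t0, t2, t5}
Sat(¬r → a) = {t0, t1, t3, t4}
Sat(EX (¬r → a)) = {s : some successor in {t0, t1, t3, t4}} = {t0, t1, t2, t3, t4}
|Sat(EX (¬r → a))| = |{t0, t1, t2, t3, t4}| = 5.

5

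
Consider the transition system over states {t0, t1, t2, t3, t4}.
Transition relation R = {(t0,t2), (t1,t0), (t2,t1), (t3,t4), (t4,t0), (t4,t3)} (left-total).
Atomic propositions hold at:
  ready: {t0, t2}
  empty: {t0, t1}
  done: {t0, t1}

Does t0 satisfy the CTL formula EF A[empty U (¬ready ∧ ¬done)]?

No

Sat(¬ready) = {t1, t3, t4}
Sat(¬done) = {t2, t3, t4}
Sat(¬ready ∧ ¬done) = {t3, t4}
A[empty U (¬ready ∧ ¬done)]: least fixpoint, start Z0 = Sat((¬ready ∧ ¬done)) = {t3, t4}, add states in Sat(empty) with every successor in Z. Already a fixed point.
Sat(A[empty U (¬ready ∧ ¬done)]) = {t3, t4}
EF A[empty U (¬ready ∧ ¬done)]: least fixpoint, start Z0 = {t3, t4}, add states with some successor in Z. Already a fixed point.
Sat(EF A[empty U (¬ready ∧ ¬done)]) = {t3, t4}
t0 ∉ Sat(EF A[empty U (¬ready ∧ ¬done)]) = {t3, t4}, so the formula does not hold at t0.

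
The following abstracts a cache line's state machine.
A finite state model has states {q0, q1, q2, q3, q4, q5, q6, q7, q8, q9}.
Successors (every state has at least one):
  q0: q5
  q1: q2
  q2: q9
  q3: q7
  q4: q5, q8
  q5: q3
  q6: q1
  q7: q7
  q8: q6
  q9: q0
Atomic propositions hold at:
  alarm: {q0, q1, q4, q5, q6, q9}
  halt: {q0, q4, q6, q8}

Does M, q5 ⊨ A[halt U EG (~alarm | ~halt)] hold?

Sat(~alarm) = {q2, q3, q7, q8}
Sat(~halt) = {q1, q2, q3, q5, q7, q9}
Sat(~alarm | ~halt) = {q1, q2, q3, q5, q7, q8, q9}
EG (~alarm | ~halt): greatest fixpoint, start Z0 = {q1, q2, q3, q5, q7, q8, q9}, keep only states in Sat with some successor in Z. Z1 = {q1, q2, q3, q5, q7}; Z2 = {q1, q3, q5, q7}; Z3 = {q3, q5, q7}; fixed.
Sat(EG (~alarm | ~halt)) = {q3, q5, q7}
A[halt U EG (~alarm | ~halt)]: least fixpoint, start Z0 = Sat(EG (~alarm | ~halt)) = {q3, q5, q7}, add states in Sat(halt) with every successor in Z. Z1 = {q0, q3, q5, q7}; fixed.
Sat(A[halt U EG (~alarm | ~halt)]) = {q0, q3, q5, q7}
q5 ∈ Sat(A[halt U EG (~alarm | ~halt)]) = {q0, q3, q5, q7}, so the formula holds at q5.

Yes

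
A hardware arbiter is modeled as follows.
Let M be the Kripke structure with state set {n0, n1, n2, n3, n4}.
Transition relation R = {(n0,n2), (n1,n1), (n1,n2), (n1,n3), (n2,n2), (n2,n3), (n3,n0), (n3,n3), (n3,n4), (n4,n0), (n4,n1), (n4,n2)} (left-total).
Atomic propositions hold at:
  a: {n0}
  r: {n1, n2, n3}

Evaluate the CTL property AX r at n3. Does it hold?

No

Sat(AX r) = {s : every successor in {n1, n2, n3}} = {n0, n1, n2}
n3 ∉ Sat(AX r) = {n0, n1, n2}, so the formula does not hold at n3.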